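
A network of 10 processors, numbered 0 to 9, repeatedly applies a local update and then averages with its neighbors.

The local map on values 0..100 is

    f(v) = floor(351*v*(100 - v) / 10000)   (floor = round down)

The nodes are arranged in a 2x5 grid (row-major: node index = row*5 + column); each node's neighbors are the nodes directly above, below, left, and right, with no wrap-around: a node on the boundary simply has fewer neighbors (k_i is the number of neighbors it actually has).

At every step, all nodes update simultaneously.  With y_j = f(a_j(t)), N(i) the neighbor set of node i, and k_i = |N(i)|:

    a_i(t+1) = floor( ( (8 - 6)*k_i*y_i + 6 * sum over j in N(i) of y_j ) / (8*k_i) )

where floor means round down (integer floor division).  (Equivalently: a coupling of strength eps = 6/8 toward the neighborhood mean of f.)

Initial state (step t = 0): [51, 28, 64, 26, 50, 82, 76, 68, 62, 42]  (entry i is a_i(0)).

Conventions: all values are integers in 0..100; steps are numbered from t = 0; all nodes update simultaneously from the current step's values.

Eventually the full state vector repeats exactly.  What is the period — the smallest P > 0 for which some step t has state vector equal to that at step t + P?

Simulating step by step:
t=0: [51, 28, 64, 26, 50, 82, 76, 68, 62, 42]
t=1: [67, 75, 73, 79, 78, 69, 65, 75, 77, 84]
t=2: [71, 72, 64, 62, 54, 77, 71, 68, 58, 57]
t=3: [67, 73, 77, 83, 84, 69, 70, 78, 82, 86]
t=4: [73, 70, 60, 52, 45, 75, 69, 61, 50, 47]
t=5: [69, 75, 81, 86, 86, 70, 74, 82, 86, 86]
t=6: [70, 65, 53, 45, 42, 71, 64, 53, 44, 42]
t=7: [74, 79, 84, 86, 85, 75, 79, 85, 86, 85]
t=8: [62, 57, 47, 43, 43, 63, 56, 47, 43, 43]
t=9: [83, 85, 86, 86, 86, 83, 85, 86, 86, 86]
t=10: [47, 44, 42, 42, 42, 47, 44, 42, 42, 42]
t=11: [86, 86, 85, 85, 85, 86, 86, 85, 85, 85]
t=12: [42, 42, 43, 44, 44, 42, 42, 43, 44, 44]
t=13: [85, 85, 85, 86, 86, 85, 85, 85, 86, 86]
t=14: [44, 44, 43, 42, 42, 44, 44, 43, 42, 42]
t=15: [86, 86, 85, 85, 85, 86, 86, 85, 85, 85]

Answer: 4
Key observation: The state at step 11, [86, 86, 85, 85, 85, 86, 86, 85, 85, 85], reappears at step 15 — and no state repeats earlier — so the cycle the system enters has period 4.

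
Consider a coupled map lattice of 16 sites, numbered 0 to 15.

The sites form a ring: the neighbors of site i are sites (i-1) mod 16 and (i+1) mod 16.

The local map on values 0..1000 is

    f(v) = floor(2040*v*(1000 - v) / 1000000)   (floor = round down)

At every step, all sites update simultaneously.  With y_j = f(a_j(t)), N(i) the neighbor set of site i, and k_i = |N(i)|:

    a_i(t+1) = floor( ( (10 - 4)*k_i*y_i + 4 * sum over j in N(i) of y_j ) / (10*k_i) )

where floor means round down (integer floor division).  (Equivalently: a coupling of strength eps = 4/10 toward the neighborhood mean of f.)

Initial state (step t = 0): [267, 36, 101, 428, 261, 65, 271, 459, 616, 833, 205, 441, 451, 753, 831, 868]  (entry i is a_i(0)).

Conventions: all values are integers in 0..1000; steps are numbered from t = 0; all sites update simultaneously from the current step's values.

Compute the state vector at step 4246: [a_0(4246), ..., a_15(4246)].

Simulating step by step:
t=0: [267, 36, 101, 428, 261, 65, 271, 459, 616, 833, 205, 441, 451, 753, 831, 868]
t=1: [300, 158, 224, 415, 360, 233, 367, 480, 447, 332, 356, 468, 479, 385, 294, 276]
t=2: [392, 319, 365, 461, 453, 407, 458, 500, 494, 465, 472, 499, 503, 476, 431, 414]
t=3: [479, 457, 473, 499, 502, 497, 504, 509, 508, 507, 508, 508, 508, 506, 500, 493]
t=4: [508, 507, 507, 508, 509, 509, 509, 509, 509, 509, 509, 509, 509, 509, 509, 509]
t=5: [509, 509, 509, 509, 509, 509, 509, 509, 509, 509, 509, 509, 509, 509, 509, 509]
t=6: [509, 509, 509, 509, 509, 509, 509, 509, 509, 509, 509, 509, 509, 509, 509, 509]

Answer: [509, 509, 509, 509, 509, 509, 509, 509, 509, 509, 509, 509, 509, 509, 509, 509]
Key observation: The state at step 5, [509, 509, 509, 509, 509, 509, 509, 509, 509, 509, 509, 509, 509, 509, 509, 509], reappears at step 6: the system is in a cycle of period 1 from step 5 on.  Therefore the state at step 4246 equals the state at step 5 + ((4246 - 5) mod 1) = 5, which is [509, 509, 509, 509, 509, 509, 509, 509, 509, 509, 509, 509, 509, 509, 509, 509].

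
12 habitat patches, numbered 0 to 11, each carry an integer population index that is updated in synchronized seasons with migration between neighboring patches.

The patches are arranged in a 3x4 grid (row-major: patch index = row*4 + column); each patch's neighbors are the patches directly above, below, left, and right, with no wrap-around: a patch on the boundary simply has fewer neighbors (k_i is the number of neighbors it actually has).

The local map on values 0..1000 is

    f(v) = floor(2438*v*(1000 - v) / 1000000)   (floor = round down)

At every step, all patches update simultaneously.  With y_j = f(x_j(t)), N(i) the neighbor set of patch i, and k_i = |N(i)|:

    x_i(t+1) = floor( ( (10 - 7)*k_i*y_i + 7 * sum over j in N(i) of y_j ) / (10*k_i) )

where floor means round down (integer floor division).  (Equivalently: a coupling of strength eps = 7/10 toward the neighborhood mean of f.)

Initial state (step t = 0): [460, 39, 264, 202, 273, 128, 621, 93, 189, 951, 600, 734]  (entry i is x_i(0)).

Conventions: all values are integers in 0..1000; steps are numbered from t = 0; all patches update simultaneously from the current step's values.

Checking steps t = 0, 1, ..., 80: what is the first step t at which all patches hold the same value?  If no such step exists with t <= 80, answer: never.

Simulating step by step:
t=0: [460, 39, 264, 202, 273, 128, 621, 93, 189, 951, 600, 734]  (not all equal)
t=1: [382, 342, 388, 354, 436, 302, 440, 397, 320, 320, 446, 419]  (not all equal)
t=2: [573, 553, 571, 573, 557, 552, 578, 583, 554, 542, 582, 592]  (not all equal)
t=3: [599, 599, 597, 594, 600, 600, 595, 592, 602, 600, 594, 591]  (not all equal)
t=4: [585, 585, 586, 587, 584, 585, 586, 587, 584, 585, 587, 587]  (not all equal)
t=5: [591, 591, 591, 591, 591, 591, 591, 591, 591, 591, 591, 591]  (all equal)

Answer: 5
Key observation: Synchronization is absorbing here: once all patches are equal they stay equal, and step 5 is the first all-equal step.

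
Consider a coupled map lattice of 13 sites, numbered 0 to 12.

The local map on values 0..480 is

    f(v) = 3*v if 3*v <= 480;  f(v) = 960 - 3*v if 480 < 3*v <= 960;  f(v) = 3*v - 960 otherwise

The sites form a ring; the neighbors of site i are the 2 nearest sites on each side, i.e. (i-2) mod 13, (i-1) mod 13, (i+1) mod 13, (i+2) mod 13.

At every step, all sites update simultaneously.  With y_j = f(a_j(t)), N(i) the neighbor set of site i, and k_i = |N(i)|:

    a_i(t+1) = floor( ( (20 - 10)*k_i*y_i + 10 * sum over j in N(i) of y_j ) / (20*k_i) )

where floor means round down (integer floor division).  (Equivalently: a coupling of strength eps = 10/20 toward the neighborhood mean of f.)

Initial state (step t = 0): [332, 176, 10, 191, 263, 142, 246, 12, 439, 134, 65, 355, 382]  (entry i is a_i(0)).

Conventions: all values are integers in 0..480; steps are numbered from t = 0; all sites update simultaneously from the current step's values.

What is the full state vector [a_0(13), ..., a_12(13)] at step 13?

Answer: [166, 165, 192, 236, 243, 247, 313, 330, 335, 148, 133, 103, 96]

Derivation:
t=0: [332, 176, 10, 191, 263, 142, 246, 12, 439, 134, 65, 355, 382]
t=1: [112, 295, 143, 325, 218, 315, 234, 193, 285, 287, 228, 154, 189]
t=2: [337, 184, 306, 110, 242, 127, 229, 250, 179, 202, 270, 369, 340]
t=3: [107, 264, 148, 298, 245, 321, 292, 283, 334, 293, 198, 150, 124]
t=4: [339, 234, 319, 138, 187, 62, 89, 81, 101, 161, 301, 367, 349]
t=5: [89, 199, 142, 312, 308, 258, 274, 275, 282, 331, 154, 155, 107]
t=6: [330, 311, 299, 138, 114, 134, 127, 126, 153, 163, 347, 367, 355]
t=7: [57, 90, 133, 311, 328, 390, 388, 403, 393, 367, 187, 156, 87]
t=8: [260, 242, 261, 126, 117, 168, 189, 221, 233, 237, 335, 355, 294]
t=9: [164, 218, 231, 341, 351, 405, 367, 318, 253, 213, 109, 121, 109]
t=10: [391, 293, 249, 146, 137, 165, 139, 117, 199, 272, 315, 361, 346]
t=11: [168, 158, 249, 365, 397, 434, 407, 349, 297, 178, 96, 117, 93]
t=12: [392, 372, 268, 225, 234, 260, 221, 180, 167, 312, 284, 356, 335]
t=13: [166, 165, 192, 236, 243, 247, 313, 330, 335, 148, 133, 103, 96]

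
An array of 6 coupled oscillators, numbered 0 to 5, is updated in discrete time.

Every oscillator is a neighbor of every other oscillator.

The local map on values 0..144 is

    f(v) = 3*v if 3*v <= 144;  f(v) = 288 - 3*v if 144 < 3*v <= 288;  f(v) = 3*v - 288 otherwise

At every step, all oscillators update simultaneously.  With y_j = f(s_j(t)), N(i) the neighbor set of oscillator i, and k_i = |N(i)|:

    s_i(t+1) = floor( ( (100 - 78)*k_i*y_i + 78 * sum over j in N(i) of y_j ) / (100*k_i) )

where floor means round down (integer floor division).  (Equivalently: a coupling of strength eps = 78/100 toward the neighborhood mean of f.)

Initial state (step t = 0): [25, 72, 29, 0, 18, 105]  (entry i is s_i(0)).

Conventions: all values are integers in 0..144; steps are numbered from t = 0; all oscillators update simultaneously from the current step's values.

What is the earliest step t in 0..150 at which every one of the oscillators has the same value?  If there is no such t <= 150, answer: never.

Simulating step by step:
t=0: [25, 72, 29, 0, 18, 105]  (not all equal)
t=1: [53, 53, 54, 49, 52, 50]  (not all equal)
t=2: [132, 132, 132, 133, 132, 132]  (not all equal)
t=3: [108, 108, 108, 108, 108, 108]  (all equal)

Answer: 3
Key observation: Synchronization is absorbing here: once all oscillators are equal they stay equal, and step 3 is the first all-equal step.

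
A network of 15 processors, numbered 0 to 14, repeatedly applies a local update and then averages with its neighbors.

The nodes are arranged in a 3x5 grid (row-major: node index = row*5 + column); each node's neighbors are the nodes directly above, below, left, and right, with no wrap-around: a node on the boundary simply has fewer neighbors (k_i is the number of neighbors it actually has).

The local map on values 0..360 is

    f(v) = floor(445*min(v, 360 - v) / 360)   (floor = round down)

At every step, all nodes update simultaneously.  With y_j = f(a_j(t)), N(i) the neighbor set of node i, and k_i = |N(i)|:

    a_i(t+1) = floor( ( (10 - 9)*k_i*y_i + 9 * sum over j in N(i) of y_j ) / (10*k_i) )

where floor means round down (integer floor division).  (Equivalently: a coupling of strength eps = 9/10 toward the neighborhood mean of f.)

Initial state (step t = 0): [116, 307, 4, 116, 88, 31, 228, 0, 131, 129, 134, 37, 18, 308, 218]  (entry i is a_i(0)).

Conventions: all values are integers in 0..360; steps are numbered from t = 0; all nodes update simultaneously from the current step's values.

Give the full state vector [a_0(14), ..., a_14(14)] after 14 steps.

Simulating step by step:
t=0: [116, 307, 4, 116, 88, 31, 228, 0, 131, 129, 134, 37, 18, 308, 218]
t=1: [60, 99, 62, 96, 146, 145, 49, 78, 98, 149, 53, 109, 34, 113, 117]
t=2: [142, 75, 108, 124, 153, 77, 125, 76, 132, 151, 147, 63, 114, 106, 159]
t=3: [101, 147, 114, 160, 171, 162, 95, 142, 142, 183, 95, 150, 104, 162, 162]
t=4: [183, 132, 179, 177, 207, 127, 178, 143, 195, 197, 184, 127, 180, 170, 208]
t=5: [165, 214, 189, 205, 207, 212, 168, 212, 201, 193, 162, 213, 184, 204, 203]
t=6: [183, 204, 187, 197, 197, 201, 183, 205, 193, 194, 183, 205, 188, 201, 198]
t=7: [196, 213, 196, 206, 202, 215, 195, 210, 199, 202, 195, 213, 194, 205, 200]
t=8: [182, 200, 187, 197, 192, 200, 183, 200, 191, 196, 182, 201, 187, 199, 193]
t=9: [199, 215, 199, 208, 202, 217, 198, 211, 200, 206, 198, 214, 198, 208, 201]
t=10: [179, 197, 184, 196, 189, 197, 181, 197, 188, 195, 180, 198, 185, 196, 189]
t=11: [203, 217, 202, 212, 203, 219, 202, 214, 203, 210, 202, 217, 202, 211, 203]
t=12: [176, 192, 180, 193, 184, 192, 178, 193, 183, 193, 177, 193, 181, 193, 185]
t=13: [208, 218, 207, 217, 207, 217, 207, 218, 207, 215, 207, 218, 207, 217, 207]
t=14: [176, 187, 176, 187, 178, 187, 176, 187, 177, 188, 176, 187, 176, 187, 178]

Answer: [176, 187, 176, 187, 178, 187, 176, 187, 177, 188, 176, 187, 176, 187, 178]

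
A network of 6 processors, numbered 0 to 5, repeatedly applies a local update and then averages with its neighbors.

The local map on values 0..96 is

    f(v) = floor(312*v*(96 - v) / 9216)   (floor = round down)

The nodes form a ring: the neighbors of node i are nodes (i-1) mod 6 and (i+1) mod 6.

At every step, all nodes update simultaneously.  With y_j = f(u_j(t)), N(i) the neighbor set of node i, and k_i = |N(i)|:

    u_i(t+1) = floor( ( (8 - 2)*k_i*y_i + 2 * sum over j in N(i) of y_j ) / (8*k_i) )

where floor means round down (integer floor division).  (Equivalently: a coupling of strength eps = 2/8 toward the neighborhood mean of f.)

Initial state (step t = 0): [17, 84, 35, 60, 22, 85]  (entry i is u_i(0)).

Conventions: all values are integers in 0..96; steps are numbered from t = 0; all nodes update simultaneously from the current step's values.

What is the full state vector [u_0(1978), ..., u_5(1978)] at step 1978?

Simulating step by step:
t=0: [17, 84, 35, 60, 22, 85]
t=1: [41, 40, 67, 70, 54, 35]
t=2: [75, 73, 65, 63, 73, 73]
t=3: [53, 57, 66, 68, 57, 55]
t=4: [76, 74, 67, 65, 73, 76]
t=5: [51, 55, 64, 66, 56, 51]
t=6: [76, 75, 69, 68, 74, 76]
t=7: [51, 54, 61, 62, 55, 51]
t=8: [76, 75, 72, 71, 75, 76]
t=9: [51, 53, 57, 58, 53, 51]
t=10: [77, 76, 75, 74, 76, 77]
t=11: [49, 51, 53, 54, 51, 49]
t=12: [77, 77, 76, 76, 76, 77]
t=13: [49, 49, 50, 51, 50, 49]
t=14: [77, 77, 77, 77, 77, 77]
t=15: [49, 49, 49, 49, 49, 49]
t=16: [77, 77, 77, 77, 77, 77]

Answer: [77, 77, 77, 77, 77, 77]
Key observation: The state at step 14, [77, 77, 77, 77, 77, 77], reappears at step 16: the system is in a cycle of period 2 from step 14 on.  Therefore the state at step 1978 equals the state at step 14 + ((1978 - 14) mod 2) = 14, which is [77, 77, 77, 77, 77, 77].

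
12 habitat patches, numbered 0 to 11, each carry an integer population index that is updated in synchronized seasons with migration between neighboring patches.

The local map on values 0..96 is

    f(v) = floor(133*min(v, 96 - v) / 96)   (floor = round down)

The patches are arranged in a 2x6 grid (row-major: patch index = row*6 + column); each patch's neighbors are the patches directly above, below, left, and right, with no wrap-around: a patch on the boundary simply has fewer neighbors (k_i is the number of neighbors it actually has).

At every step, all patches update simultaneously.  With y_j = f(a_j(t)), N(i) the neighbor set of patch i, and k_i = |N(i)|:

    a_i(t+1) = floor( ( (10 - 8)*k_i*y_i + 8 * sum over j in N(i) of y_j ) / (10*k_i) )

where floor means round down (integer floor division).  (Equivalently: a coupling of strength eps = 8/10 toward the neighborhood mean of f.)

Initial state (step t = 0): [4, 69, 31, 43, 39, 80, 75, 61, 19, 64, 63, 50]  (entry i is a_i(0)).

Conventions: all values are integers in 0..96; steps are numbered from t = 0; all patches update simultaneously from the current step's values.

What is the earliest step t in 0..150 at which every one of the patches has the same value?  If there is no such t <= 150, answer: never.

Simulating step by step:
t=0: [4, 69, 31, 43, 39, 80, 75, 61, 19, 64, 63, 50]  (not all equal)
t=1: [27, 32, 40, 49, 44, 51, 27, 34, 40, 43, 51, 39]  (not all equal)
t=2: [39, 45, 54, 59, 62, 58, 41, 45, 53, 60, 58, 60]  (not all equal)
t=3: [58, 58, 57, 51, 50, 48, 57, 59, 56, 53, 49, 51]  (not all equal)
t=4: [52, 52, 55, 59, 64, 63, 52, 53, 54, 60, 62, 64]  (not all equal)
t=5: [60, 58, 56, 49, 46, 44, 59, 59, 55, 51, 45, 45]  (not all equal)
t=6: [51, 51, 57, 61, 62, 62, 50, 52, 56, 61, 62, 61]  (not all equal)
t=7: [62, 59, 54, 49, 47, 47, 61, 60, 54, 49, 47, 47]  (not all equal)
t=8: [49, 51, 58, 63, 65, 65, 48, 51, 57, 63, 65, 65]  (not all equal)
t=9: [64, 60, 53, 46, 42, 42, 64, 60, 53, 46, 42, 42]  (not all equal)
t=10: [46, 50, 57, 60, 59, 58, 46, 50, 57, 60, 59, 58]  (not all equal)
t=11: [63, 60, 55, 50, 50, 51, 63, 60, 55, 50, 50, 51]  (not all equal)
t=12: [46, 49, 56, 61, 62, 62, 46, 49, 56, 61, 62, 62]  (not all equal)
t=13: [63, 61, 55, 49, 47, 47, 63, 61, 55, 49, 47, 47]  (not all equal)
t=14: [46, 49, 56, 62, 65, 65, 46, 49, 56, 62, 65, 65]  (not all equal)
t=15: [63, 61, 55, 47, 43, 42, 63, 61, 55, 47, 43, 42]  (not all equal)
t=16: [46, 49, 56, 61, 60, 58, 46, 49, 56, 61, 60, 58]  (not all equal)
t=17: [63, 61, 55, 50, 49, 50, 63, 61, 55, 50, 49, 50]  (not all equal)
t=18: [46, 49, 55, 61, 63, 63, 46, 49, 55, 61, 63, 63]  (not all equal)
t=19: [63, 62, 56, 49, 45, 45, 63, 62, 56, 49, 45, 45]  (not all equal)
t=20: [45, 48, 55, 61, 62, 62, 45, 48, 55, 61, 62, 62]  (not all equal)
t=21: [63, 62, 56, 49, 47, 47, 63, 62, 56, 49, 47, 47]  (not all equal)
t=22: [45, 48, 55, 62, 65, 65, 45, 48, 55, 62, 65, 65]  (not all equal)
t=23: [63, 62, 56, 48, 43, 42, 63, 62, 56, 48, 43, 42]  (not all equal)
t=24: [45, 48, 55, 61, 60, 58, 45, 48, 55, 61, 60, 58]  (not all equal)
t=25: [63, 62, 56, 50, 49, 50, 63, 62, 56, 50, 49, 50]  (not all equal)
t=26: [45, 48, 55, 61, 63, 63, 45, 48, 55, 61, 63, 63]  (not all equal)
t=27: [63, 62, 56, 49, 45, 45, 63, 62, 56, 49, 45, 45]  (not all equal)

Answer: never
Key observation: The state at step 19 reappears at step 27 — the system is in a cycle of period 8 from step 19 on.  No step 0..27 is synchronized, and the cycle repeats forever, so no step up to 150 (or ever) has all patches equal.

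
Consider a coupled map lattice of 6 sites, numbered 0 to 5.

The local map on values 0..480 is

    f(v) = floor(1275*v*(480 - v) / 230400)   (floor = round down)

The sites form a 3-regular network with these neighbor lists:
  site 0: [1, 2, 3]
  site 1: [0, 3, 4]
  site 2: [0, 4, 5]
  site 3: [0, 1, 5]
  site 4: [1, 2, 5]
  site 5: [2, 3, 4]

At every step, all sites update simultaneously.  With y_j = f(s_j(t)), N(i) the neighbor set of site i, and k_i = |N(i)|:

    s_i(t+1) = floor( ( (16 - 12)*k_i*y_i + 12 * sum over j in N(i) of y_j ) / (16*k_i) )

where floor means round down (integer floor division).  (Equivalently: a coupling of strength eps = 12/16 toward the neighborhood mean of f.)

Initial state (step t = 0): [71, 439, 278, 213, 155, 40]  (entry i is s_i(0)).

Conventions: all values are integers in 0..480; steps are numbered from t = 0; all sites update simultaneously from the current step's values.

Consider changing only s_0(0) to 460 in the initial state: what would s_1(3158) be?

Simulating step by step:
t=0: [460, 439, 278, 213, 155, 40]
t=1: [193, 185, 183, 140, 196, 249]
t=2: [292, 294, 308, 297, 307, 297]
t=3: [299, 299, 297, 301, 297, 296]
t=4: [299, 299, 300, 299, 300, 299]
t=5: [298, 298, 298, 299, 298, 298]
t=6: [299, 299, 300, 299, 300, 299]

Answer: s_1(3158) = 299
Key observation: The state at step 4, [299, 299, 300, 299, 300, 299], reappears at step 6: the system is in a cycle of period 2 from step 4 on.  Therefore the state at step 3158 equals the state at step 4 + ((3158 - 4) mod 2) = 4, which is [299, 299, 300, 299, 300, 299].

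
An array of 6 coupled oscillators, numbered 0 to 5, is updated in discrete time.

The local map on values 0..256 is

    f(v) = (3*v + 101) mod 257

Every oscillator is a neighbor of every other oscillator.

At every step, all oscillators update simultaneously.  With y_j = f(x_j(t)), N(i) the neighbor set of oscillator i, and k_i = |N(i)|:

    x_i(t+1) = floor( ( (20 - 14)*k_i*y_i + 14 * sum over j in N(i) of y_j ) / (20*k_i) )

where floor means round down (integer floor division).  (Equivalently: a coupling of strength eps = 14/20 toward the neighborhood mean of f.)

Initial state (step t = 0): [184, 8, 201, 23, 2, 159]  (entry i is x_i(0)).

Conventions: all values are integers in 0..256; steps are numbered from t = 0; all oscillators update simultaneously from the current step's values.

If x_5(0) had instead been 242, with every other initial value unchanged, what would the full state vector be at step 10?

Answer: [33, 33, 33, 33, 33, 33]
Key observation: This trace re-runs the system from the modified initial state.

Derivation:
t=0: [184, 8, 201, 23, 2, 242]
t=1: [132, 130, 140, 137, 127, 119]
t=2: [201, 200, 163, 203, 198, 194]
t=3: [170, 169, 152, 171, 168, 166]
t=4: [86, 86, 78, 87, 85, 85]
t=5: [98, 98, 94, 98, 97, 97]
t=6: [135, 135, 133, 135, 135, 135]
t=7: [248, 248, 247, 248, 248, 248]
t=8: [73, 73, 73, 73, 73, 73]
t=9: [63, 63, 63, 63, 63, 63]
t=10: [33, 33, 33, 33, 33, 33]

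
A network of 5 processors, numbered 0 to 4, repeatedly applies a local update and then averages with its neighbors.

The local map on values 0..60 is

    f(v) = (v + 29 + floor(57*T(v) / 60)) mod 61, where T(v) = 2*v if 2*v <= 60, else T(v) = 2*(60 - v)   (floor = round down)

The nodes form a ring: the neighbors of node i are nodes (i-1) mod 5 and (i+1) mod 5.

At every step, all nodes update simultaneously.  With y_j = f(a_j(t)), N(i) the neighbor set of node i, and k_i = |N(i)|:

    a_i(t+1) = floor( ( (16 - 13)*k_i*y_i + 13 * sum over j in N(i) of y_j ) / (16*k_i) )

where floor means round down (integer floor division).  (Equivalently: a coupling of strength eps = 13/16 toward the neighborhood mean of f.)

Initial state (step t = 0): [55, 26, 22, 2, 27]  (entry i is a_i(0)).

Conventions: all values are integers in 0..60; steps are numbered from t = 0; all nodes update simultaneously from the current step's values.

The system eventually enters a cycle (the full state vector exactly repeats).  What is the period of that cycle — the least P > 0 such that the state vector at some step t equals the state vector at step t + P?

Simulating step by step:
t=0: [55, 26, 22, 2, 27]
t=1: [42, 33, 37, 37, 35]
t=2: [49, 47, 49, 48, 46]
t=3: [39, 37, 38, 38, 37]
t=4: [47, 46, 47, 47, 46]
t=5: [39, 39, 39, 39, 39]
t=6: [46, 46, 46, 46, 46]
t=7: [40, 40, 40, 40, 40]
t=8: [46, 46, 46, 46, 46]

Answer: 2
Key observation: The state at step 6, [46, 46, 46, 46, 46], reappears at step 8 — and no state repeats earlier — so the cycle the system enters has period 2.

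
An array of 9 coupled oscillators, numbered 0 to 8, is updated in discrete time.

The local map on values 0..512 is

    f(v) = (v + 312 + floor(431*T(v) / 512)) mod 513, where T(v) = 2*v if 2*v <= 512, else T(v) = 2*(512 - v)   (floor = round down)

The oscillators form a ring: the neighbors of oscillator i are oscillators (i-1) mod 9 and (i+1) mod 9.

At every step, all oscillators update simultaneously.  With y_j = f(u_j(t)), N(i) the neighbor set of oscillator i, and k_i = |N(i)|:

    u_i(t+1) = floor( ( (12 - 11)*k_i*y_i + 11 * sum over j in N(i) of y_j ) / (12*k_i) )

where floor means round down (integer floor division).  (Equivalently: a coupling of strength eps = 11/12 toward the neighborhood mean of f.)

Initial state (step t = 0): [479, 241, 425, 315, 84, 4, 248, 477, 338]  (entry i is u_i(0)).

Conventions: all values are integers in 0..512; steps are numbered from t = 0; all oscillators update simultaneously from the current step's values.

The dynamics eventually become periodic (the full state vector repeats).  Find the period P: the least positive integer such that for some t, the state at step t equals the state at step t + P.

Answer: 2
Key observation: The state at step 10, [393, 393, 393, 393, 393, 393, 393, 393, 393], reappears at step 12 — and no state repeats earlier — so the cycle the system enters has period 2.

Derivation:
t=0: [479, 241, 425, 315, 84, 4, 248, 477, 338]
t=1: [428, 359, 438, 217, 353, 250, 339, 437, 341]
t=2: [416, 368, 394, 389, 424, 427, 416, 422, 370]
t=3: [405, 385, 401, 382, 381, 373, 370, 390, 376]
t=4: [398, 386, 397, 393, 402, 404, 400, 404, 390]
t=5: [394, 389, 394, 387, 387, 386, 384, 389, 386]
t=6: [395, 391, 395, 393, 396, 397, 396, 397, 393]
t=7: [392, 390, 392, 390, 390, 389, 389, 390, 389]
t=8: [394, 393, 393, 393, 394, 394, 394, 394, 393]
t=9: [391, 391, 392, 391, 391, 391, 391, 391, 391]
t=10: [393, 393, 393, 393, 393, 393, 393, 393, 393]
t=11: [392, 392, 392, 392, 392, 392, 392, 392, 392]
t=12: [393, 393, 393, 393, 393, 393, 393, 393, 393]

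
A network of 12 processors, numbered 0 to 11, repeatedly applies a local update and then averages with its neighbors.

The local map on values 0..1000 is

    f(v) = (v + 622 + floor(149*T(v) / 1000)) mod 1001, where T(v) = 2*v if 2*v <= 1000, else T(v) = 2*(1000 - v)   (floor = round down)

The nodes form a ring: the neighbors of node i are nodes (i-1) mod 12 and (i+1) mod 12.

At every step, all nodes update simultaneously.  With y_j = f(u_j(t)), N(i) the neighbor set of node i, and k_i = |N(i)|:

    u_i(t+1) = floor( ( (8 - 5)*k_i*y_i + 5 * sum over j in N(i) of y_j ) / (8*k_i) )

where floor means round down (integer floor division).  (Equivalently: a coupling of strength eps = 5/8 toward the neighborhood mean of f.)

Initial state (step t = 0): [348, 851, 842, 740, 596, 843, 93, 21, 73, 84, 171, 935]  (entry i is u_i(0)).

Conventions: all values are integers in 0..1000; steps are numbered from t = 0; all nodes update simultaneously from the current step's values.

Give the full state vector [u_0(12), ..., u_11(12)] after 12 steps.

Answer: [790, 827, 631, 374, 386, 686, 896, 842, 835, 859, 863, 830]

Derivation:
t=0: [348, 851, 842, 740, 596, 843, 93, 21, 73, 84, 171, 935]
t=1: [367, 375, 489, 428, 422, 528, 640, 699, 699, 761, 724, 501]
t=2: [154, 150, 184, 198, 208, 275, 356, 396, 422, 431, 386, 265]
t=3: [864, 831, 852, 876, 914, 671, 378, 129, 161, 158, 403, 656]
t=4: [472, 513, 517, 536, 498, 355, 410, 589, 816, 614, 430, 351]
t=5: [198, 265, 284, 281, 217, 161, 186, 325, 397, 340, 200, 157]
t=6: [889, 945, 980, 961, 906, 863, 596, 327, 83, 341, 607, 859]
t=7: [548, 577, 594, 585, 557, 475, 304, 350, 307, 359, 312, 473]
t=8: [288, 320, 329, 324, 293, 190, 103, 38, 57, 46, 109, 190]
t=9: [655, 339, 42, 30, 284, 561, 764, 704, 683, 711, 770, 874]
t=10: [327, 352, 478, 768, 675, 568, 397, 421, 408, 424, 469, 461]
t=11: [109, 118, 257, 369, 389, 283, 202, 152, 161, 182, 207, 167]
t=12: [790, 827, 631, 374, 386, 686, 896, 842, 835, 859, 863, 830]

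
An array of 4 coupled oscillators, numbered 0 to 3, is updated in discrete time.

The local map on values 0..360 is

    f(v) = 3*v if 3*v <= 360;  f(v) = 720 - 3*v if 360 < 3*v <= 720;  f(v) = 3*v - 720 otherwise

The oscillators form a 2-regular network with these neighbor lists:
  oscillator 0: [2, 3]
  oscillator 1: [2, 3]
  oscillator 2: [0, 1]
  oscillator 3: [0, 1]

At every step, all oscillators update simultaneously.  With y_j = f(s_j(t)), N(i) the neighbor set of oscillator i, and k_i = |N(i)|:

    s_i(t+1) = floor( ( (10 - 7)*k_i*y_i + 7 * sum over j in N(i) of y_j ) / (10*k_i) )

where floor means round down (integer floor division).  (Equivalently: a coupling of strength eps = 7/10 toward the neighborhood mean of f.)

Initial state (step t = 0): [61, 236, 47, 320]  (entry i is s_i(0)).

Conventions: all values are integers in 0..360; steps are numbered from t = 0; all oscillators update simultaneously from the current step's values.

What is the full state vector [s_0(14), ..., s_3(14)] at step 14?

Simulating step by step:
t=0: [61, 236, 47, 320]
t=1: [188, 136, 110, 140]
t=2: [267, 314, 262, 253]
t=3: [61, 103, 125, 117]
t=4: [298, 336, 275, 277]
t=5: [127, 162, 193, 195]
t=6: [198, 166, 242, 241]
t=7: [40, 69, 123, 122]
t=8: [282, 308, 219, 220]
t=9: [80, 104, 134, 133]
t=10: [295, 317, 288, 289]
t=11: [151, 171, 181, 182]
t=12: [202, 184, 219, 218]
t=13: [79, 95, 117, 118]
t=14: [317, 332, 288, 288]

Answer: [317, 332, 288, 288]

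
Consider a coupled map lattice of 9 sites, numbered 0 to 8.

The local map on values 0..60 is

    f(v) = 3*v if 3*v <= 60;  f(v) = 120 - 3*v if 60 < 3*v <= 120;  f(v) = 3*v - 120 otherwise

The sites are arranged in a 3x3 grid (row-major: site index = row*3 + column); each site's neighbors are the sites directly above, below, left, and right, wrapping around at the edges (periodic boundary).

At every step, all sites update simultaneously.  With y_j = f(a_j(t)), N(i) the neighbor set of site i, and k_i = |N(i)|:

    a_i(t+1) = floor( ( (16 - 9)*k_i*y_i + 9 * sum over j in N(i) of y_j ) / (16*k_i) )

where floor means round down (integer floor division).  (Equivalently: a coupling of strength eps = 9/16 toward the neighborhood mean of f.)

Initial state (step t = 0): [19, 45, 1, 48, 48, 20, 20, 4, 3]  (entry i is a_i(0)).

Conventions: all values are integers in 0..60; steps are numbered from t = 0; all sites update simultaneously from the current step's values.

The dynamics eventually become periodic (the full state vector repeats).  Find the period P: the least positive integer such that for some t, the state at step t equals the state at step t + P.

Simulating step by step:
t=0: [19, 45, 1, 48, 48, 20, 20, 4, 3]
t=1: [39, 20, 21, 38, 26, 34, 40, 20, 22]
t=2: [18, 49, 43, 11, 38, 30, 17, 48, 42]
t=3: [40, 24, 20, 34, 18, 20, 38, 23, 18]
t=4: [18, 44, 49, 24, 48, 52, 19, 45, 48]
t=5: [43, 22, 29, 45, 26, 33, 44, 23, 29]
t=6: [19, 42, 30, 18, 38, 26, 20, 42, 30]
t=7: [46, 16, 32, 46, 17, 35, 46, 16, 32]
t=8: [23, 40, 25, 22, 40, 23, 23, 40, 25]
t=9: [43, 13, 40, 45, 14, 42, 43, 13, 40]
t=10: [12, 29, 7, 15, 32, 10, 12, 29, 7]
t=11: [34, 30, 26, 37, 30, 28, 34, 30, 26]
t=12: [21, 30, 36, 18, 27, 33, 21, 30, 36]
t=13: [46, 32, 22, 48, 36, 25, 46, 32, 22]
t=14: [24, 25, 43, 23, 21, 39, 24, 25, 43]
t=15: [42, 42, 18, 44, 45, 19, 42, 42, 18]
t=16: [13, 14, 40, 17, 17, 43, 13, 14, 40]
t=17: [35, 36, 12, 41, 42, 18, 35, 36, 12]
t=18: [15, 14, 32, 13, 14, 35, 15, 14, 32]
t=19: [40, 39, 28, 37, 37, 24, 40, 39, 28]
t=20: [6, 8, 27, 11, 12, 33, 6, 8, 27]
t=21: [23, 26, 31, 27, 30, 29, 23, 26, 31]
t=22: [44, 39, 33, 40, 35, 31, 44, 39, 33]
t=23: [10, 8, 18, 9, 11, 19, 10, 8, 18]
t=24: [32, 30, 46, 32, 33, 48, 32, 30, 46]
t=25: [24, 26, 21, 23, 24, 21, 24, 26, 21]
t=26: [48, 45, 53, 50, 48, 54, 48, 45, 53]
t=27: [25, 20, 33, 29, 24, 36, 25, 20, 33]
t=28: [42, 50, 28, 35, 44, 22, 42, 50, 28]
t=29: [14, 24, 33, 17, 23, 37, 14, 24, 33]
t=30: [41, 43, 26, 42, 44, 24, 41, 43, 26]
t=31: [9, 13, 32, 11, 15, 35, 9, 13, 32]
t=32: [29, 36, 25, 30, 37, 24, 29, 36, 25]
t=33: [31, 19, 39, 30, 18, 39, 31, 19, 39]
t=34: [28, 44, 13, 28, 44, 13, 28, 44, 13]
t=35: [33, 19, 34, 33, 19, 34, 33, 19, 34]
t=36: [25, 46, 23, 25, 46, 23, 25, 46, 23]
t=37: [42, 26, 45, 42, 26, 45, 42, 26, 45]
t=38: [12, 33, 17, 12, 33, 17, 12, 33, 17]
t=39: [36, 27, 44, 36, 27, 44, 36, 27, 44]
t=40: [15, 31, 15, 15, 31, 15, 15, 31, 15]
t=41: [42, 32, 42, 42, 32, 42, 42, 32, 42]
t=42: [8, 18, 8, 8, 18, 8, 8, 18, 8]
t=43: [28, 45, 28, 28, 45, 28, 28, 45, 28]
t=44: [33, 20, 33, 33, 20, 33, 33, 20, 33]
t=45: [26, 49, 26, 26, 49, 26, 26, 49, 26]
t=46: [39, 31, 39, 39, 31, 39, 39, 31, 39]
t=47: [6, 20, 6, 6, 20, 6, 6, 20, 6]
t=48: [23, 48, 23, 23, 48, 23, 23, 48, 23]
t=49: [47, 31, 47, 47, 31, 47, 47, 31, 47]
t=50: [21, 25, 21, 21, 25, 21, 21, 25, 21]
t=51: [55, 48, 55, 55, 48, 55, 55, 48, 55]
t=52: [42, 29, 42, 42, 29, 42, 42, 29, 42]
t=53: [9, 25, 9, 9, 25, 9, 9, 25, 9]
t=54: [29, 39, 29, 29, 39, 29, 29, 39, 29]
t=55: [28, 11, 28, 28, 11, 28, 28, 11, 28]
t=56: [35, 33, 35, 35, 33, 35, 35, 33, 35]
t=57: [15, 19, 15, 15, 19, 15, 15, 19, 15]
t=58: [46, 53, 46, 46, 53, 46, 46, 53, 46]
t=59: [20, 33, 20, 20, 33, 20, 20, 33, 20]
t=60: [54, 31, 54, 54, 31, 54, 54, 31, 54]
t=61: [39, 31, 39, 39, 31, 39, 39, 31, 39]

Answer: 15
Key observation: The state at step 46, [39, 31, 39, 39, 31, 39, 39, 31, 39], reappears at step 61 — and no state repeats earlier — so the cycle the system enters has period 15.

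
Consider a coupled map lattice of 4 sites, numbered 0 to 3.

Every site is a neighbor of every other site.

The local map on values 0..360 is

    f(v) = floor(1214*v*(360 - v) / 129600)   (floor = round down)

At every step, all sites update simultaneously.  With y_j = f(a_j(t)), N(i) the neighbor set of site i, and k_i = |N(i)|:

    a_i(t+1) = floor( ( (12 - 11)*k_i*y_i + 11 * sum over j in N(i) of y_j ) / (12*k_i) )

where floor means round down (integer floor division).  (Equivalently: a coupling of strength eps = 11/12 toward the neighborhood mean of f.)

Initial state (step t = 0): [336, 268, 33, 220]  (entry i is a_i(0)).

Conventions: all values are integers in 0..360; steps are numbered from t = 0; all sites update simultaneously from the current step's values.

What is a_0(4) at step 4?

Simulating step by step:
t=0: [336, 268, 33, 220]
t=1: [195, 160, 189, 148]
t=2: [298, 298, 298, 300]
t=3: [171, 171, 171, 172]
t=4: [302, 302, 302, 302]

Answer: a_0(4) = 302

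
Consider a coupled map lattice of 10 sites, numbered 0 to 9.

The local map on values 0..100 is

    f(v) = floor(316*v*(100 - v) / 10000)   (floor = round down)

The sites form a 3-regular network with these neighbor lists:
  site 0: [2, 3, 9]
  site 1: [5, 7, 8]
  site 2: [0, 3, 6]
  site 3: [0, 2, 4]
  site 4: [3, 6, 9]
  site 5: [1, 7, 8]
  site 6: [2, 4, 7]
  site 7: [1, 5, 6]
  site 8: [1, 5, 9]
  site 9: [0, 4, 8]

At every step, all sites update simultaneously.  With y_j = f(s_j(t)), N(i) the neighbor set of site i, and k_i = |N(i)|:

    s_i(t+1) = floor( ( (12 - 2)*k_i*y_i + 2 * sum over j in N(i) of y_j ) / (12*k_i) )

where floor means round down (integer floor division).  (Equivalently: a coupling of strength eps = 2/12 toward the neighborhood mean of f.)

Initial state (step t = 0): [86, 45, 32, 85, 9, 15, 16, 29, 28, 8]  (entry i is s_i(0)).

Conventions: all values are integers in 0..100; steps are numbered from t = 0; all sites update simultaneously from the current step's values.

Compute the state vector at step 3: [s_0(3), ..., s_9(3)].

Simulating step by step:
t=0: [86, 45, 32, 85, 9, 15, 16, 29, 28, 8]
t=1: [38, 74, 63, 40, 26, 44, 43, 63, 60, 26]
t=2: [73, 62, 73, 74, 61, 75, 75, 72, 73, 61]
t=3: [62, 71, 61, 61, 73, 60, 60, 63, 63, 73]

Answer: [62, 71, 61, 61, 73, 60, 60, 63, 63, 73]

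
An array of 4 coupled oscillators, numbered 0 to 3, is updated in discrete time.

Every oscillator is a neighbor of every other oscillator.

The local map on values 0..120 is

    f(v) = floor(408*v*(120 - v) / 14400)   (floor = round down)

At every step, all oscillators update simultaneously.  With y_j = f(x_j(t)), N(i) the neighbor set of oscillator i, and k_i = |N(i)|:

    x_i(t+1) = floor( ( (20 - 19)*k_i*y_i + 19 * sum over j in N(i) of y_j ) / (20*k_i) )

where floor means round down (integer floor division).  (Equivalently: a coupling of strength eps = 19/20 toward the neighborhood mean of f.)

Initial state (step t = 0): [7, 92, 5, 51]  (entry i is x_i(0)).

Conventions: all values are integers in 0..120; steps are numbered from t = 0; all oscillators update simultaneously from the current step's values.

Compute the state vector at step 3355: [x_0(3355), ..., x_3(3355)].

Simulating step by step:
t=0: [7, 92, 5, 51]
t=1: [60, 46, 61, 39]
t=2: [95, 97, 95, 99]
t=3: [62, 63, 62, 65]
t=4: [101, 101, 101, 101]
t=5: [54, 54, 54, 54]
t=6: [100, 100, 100, 100]
t=7: [56, 56, 56, 56]
t=8: [101, 101, 101, 101]

Answer: [56, 56, 56, 56]
Key observation: The state at step 4, [101, 101, 101, 101], reappears at step 8: the system is in a cycle of period 4 from step 4 on.  Therefore the state at step 3355 equals the state at step 4 + ((3355 - 4) mod 4) = 7, which is [56, 56, 56, 56].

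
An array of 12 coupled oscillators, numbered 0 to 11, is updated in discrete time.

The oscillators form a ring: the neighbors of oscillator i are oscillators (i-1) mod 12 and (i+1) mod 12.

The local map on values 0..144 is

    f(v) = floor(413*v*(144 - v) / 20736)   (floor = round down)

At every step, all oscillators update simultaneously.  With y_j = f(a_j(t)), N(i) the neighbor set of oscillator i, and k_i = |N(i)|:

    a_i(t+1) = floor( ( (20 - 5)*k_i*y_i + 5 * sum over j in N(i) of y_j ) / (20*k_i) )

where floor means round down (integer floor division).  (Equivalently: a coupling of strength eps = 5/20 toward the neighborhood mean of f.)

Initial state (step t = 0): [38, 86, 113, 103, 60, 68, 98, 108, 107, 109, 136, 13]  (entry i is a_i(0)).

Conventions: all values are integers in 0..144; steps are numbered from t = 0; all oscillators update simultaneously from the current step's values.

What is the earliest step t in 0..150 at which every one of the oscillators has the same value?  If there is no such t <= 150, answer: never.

Simulating step by step:
t=0: [38, 86, 113, 103, 60, 68, 98, 108, 107, 109, 136, 13]  (not all equal)
t=1: [76, 92, 74, 84, 98, 100, 89, 78, 77, 68, 29, 37]  (not all equal)
t=2: [98, 96, 101, 99, 90, 88, 96, 101, 102, 97, 72, 79]  (not all equal)
t=3: [90, 90, 86, 88, 95, 96, 91, 86, 85, 91, 101, 100]  (not all equal)
t=4: [94, 96, 98, 97, 92, 91, 95, 98, 98, 95, 87, 88]  (not all equal)
t=5: [93, 91, 89, 90, 94, 95, 92, 89, 89, 92, 97, 97]  (not all equal)
t=6: [93, 95, 96, 95, 93, 92, 94, 96, 96, 94, 90, 90]  (not all equal)
t=7: [94, 92, 91, 92, 93, 94, 93, 91, 91, 93, 95, 95]  (not all equal)
t=8: [93, 94, 95, 95, 94, 93, 94, 95, 95, 94, 92, 92]  (not all equal)
t=9: [94, 93, 92, 92, 93, 93, 93, 92, 92, 93, 94, 94]  (not all equal)
t=10: [93, 94, 94, 94, 94, 94, 94, 94, 94, 94, 93, 93]  (not all equal)
t=11: [93, 93, 93, 93, 93, 93, 93, 93, 93, 93, 93, 94]  (not all equal)
t=12: [93, 94, 94, 94, 94, 94, 94, 94, 94, 94, 93, 93]  (not all equal)

Answer: never
Key observation: The state at step 10 reappears at step 12 — the system is in a cycle of period 2 from step 10 on.  No step 0..12 is synchronized, and the cycle repeats forever, so no step up to 150 (or ever) has all oscillators equal.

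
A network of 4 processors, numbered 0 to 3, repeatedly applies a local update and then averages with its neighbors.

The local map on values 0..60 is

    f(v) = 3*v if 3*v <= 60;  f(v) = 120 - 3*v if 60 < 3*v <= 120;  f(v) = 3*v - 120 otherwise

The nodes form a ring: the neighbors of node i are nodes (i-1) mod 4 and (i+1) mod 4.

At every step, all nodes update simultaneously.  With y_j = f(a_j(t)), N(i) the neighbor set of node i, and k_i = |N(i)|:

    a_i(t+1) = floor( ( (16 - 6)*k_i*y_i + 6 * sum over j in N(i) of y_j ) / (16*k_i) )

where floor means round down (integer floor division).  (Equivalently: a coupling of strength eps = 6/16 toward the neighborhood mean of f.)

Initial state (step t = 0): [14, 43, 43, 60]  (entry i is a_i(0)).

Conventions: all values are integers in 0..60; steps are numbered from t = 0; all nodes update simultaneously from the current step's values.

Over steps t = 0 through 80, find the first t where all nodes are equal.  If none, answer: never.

Answer: 25
Key observation: Synchronization is absorbing here: once all nodes are equal they stay equal, and step 25 is the first all-equal step.

Derivation:
t=0: [14, 43, 43, 60]  (not all equal)
t=1: [39, 15, 18, 47]  (not all equal)
t=2: [14, 38, 46, 23]  (not all equal)
t=3: [36, 15, 21, 43]  (not all equal)
t=4: [17, 41, 45, 18]  (not all equal)
t=5: [42, 14, 20, 46]  (not all equal)
t=6: [15, 38, 48, 23]  (not all equal)
t=7: [38, 16, 25, 44]  (not all equal)
t=8: [15, 39, 39, 17]  (not all equal)
t=9: [38, 10, 12, 40]  (not all equal)
t=10: [9, 26, 28, 7]  (not all equal)
t=11: [28, 38, 34, 24]  (not all equal)
t=12: [32, 13, 21, 40]  (not all equal)
t=13: [22, 39, 42, 15]  (not all equal)
t=14: [42, 13, 12, 39]  (not all equal)
t=15: [11, 32, 30, 9]  (not all equal)
t=16: [30, 26, 28, 28]  (not all equal)
t=17: [33, 38, 37, 34]  (not all equal)
t=18: [17, 9, 10, 16]  (not all equal)
t=19: [45, 32, 32, 45]  (not all equal)
t=20: [16, 22, 22, 16]  (not all equal)
t=21: [49, 52, 52, 49]  (not all equal)
t=22: [28, 34, 34, 28]  (not all equal)
t=23: [32, 21, 21, 32]  (not all equal)
t=24: [30, 50, 50, 30]  (not all equal)
t=25: [30, 30, 30, 30]  (all equal)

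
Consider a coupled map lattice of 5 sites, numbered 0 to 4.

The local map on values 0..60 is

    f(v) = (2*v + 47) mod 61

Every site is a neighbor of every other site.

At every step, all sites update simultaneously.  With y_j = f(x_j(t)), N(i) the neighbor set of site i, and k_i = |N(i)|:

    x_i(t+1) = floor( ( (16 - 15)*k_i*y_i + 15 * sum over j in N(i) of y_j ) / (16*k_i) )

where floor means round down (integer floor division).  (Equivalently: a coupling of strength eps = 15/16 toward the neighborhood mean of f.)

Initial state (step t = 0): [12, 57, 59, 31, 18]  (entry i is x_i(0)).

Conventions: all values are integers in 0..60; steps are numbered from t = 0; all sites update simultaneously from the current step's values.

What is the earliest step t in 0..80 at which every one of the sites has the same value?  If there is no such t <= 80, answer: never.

Simulating step by step:
t=0: [12, 57, 59, 31, 18]  (not all equal)
t=1: [36, 31, 30, 29, 34]  (not all equal)
t=2: [48, 50, 50, 51, 49]  (not all equal)
t=3: [24, 24, 24, 23, 24]  (not all equal)
t=4: [33, 33, 33, 33, 33]  (all equal)

Answer: 4
Key observation: Synchronization is absorbing here: once all sites are equal they stay equal, and step 4 is the first all-equal step.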